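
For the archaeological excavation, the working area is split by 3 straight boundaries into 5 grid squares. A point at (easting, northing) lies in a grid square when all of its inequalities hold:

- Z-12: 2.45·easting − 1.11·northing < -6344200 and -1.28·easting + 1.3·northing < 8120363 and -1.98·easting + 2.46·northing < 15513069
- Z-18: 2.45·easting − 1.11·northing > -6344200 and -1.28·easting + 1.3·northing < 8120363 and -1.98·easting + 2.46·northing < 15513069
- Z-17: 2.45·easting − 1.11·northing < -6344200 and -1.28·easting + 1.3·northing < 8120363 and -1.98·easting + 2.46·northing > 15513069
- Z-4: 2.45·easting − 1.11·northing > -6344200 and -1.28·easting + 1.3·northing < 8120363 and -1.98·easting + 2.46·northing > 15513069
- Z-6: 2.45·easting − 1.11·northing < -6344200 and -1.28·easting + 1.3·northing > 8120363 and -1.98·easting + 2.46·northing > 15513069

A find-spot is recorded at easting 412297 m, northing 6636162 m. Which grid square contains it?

2.45·412297 − 1.11·6636162 = -6356012.170, which is < -6344200
-1.28·412297 + 1.3·6636162 = 8099270.440, which is < 8120363
-1.98·412297 + 2.46·6636162 = 15508610.460, which is < 15513069
This sign pattern matches Z-12.

Z-12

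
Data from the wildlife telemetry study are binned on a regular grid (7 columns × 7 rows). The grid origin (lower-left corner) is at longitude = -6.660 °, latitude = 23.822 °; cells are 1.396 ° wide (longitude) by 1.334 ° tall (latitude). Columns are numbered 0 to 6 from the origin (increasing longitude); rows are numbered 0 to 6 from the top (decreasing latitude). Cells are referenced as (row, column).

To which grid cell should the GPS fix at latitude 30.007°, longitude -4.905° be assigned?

Column index: ⌊(-4.905 − -6.660) / 1.396⌋ = ⌊1.257⌋ = 1
Row offset from origin: ⌊(30.007 − 23.822) / 1.334⌋ = ⌊4.636⌋ = 4 → row 2 (counted from top)

(2, 1)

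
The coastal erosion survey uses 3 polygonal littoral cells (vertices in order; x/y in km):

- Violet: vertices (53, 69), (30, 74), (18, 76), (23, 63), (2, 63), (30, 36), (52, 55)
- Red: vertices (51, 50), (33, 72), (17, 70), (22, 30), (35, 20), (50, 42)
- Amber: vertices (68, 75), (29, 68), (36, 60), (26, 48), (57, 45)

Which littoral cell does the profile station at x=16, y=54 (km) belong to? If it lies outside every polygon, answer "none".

Violet

Cast a ray rightward from (16, 54). For each polygon, the edges (by vertex number in listed order) whose endpoints lie on opposite sides of y = 54, where each meets that height, and whether that is right or left of the point:
Violet: 5–6 at x≈11.3 (left), 6–7 at x≈50.8 (right) → 1 crossing.
Red: 1–2 at x≈47.7 (right), 3–4 at x≈19.0 (right) → 2 crossings.
Amber: 3–4 at x≈31.0 (right), 5–1 at x≈60.3 (right) → 2 crossings.
Only Violet has an odd count, so the point is inside Violet.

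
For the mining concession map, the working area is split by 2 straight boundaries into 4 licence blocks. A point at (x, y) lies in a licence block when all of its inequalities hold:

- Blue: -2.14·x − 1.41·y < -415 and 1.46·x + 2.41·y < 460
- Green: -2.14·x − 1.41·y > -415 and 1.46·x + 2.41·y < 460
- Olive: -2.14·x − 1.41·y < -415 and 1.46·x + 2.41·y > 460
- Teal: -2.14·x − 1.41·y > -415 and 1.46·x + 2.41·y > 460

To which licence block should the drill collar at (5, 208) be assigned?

-2.14·5 − 1.41·208 = -303.980, which is > -415
1.46·5 + 2.41·208 = 508.580, which is > 460
This sign pattern matches Teal.

Teal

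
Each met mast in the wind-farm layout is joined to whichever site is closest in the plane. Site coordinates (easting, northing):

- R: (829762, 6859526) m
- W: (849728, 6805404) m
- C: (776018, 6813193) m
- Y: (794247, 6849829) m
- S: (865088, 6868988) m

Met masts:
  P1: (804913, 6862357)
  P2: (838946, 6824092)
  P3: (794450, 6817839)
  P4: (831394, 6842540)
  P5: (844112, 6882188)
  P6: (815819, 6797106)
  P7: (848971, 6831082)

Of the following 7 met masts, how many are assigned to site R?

1

P1 → Y
P2 → W
P3 → C
P4 → R
P5 → S
P6 → W
P7 → W
1 of the 7 goes to R.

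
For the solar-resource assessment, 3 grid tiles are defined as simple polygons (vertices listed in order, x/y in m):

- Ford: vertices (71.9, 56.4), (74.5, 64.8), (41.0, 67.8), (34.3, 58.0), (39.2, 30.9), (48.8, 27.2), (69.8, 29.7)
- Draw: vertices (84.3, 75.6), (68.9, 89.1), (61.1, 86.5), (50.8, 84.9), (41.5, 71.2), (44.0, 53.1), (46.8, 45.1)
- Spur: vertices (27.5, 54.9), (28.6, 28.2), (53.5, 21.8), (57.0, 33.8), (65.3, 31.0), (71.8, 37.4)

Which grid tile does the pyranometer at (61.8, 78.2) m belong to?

Cast a ray rightward from (61.8, 78.2). For each polygon, the edges (by vertex number in listed order) whose endpoints lie on opposite sides of y = 78.2, where each meets that height, and whether that is right or left of the point:
Ford: no edge straddles that height → 0 crossings.
Draw: 1–2 at x≈81.33 (right), 4–5 at x≈46.25 (left) → 1 crossing.
Spur: no edge straddles that height → 0 crossings.
Only Draw has an odd count, so the point is inside Draw.

Draw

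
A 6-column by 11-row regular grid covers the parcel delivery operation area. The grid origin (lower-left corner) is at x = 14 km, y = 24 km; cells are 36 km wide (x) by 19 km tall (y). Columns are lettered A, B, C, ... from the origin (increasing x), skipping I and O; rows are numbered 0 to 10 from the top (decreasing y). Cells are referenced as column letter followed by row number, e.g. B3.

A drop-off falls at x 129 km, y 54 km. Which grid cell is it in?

Column index: ⌊(129 − 14) / 36⌋ = ⌊3.194⌋ = 3 → column D
Row offset from origin: ⌊(54 − 24) / 19⌋ = ⌊1.579⌋ = 1 → row 9 (counted from top)

D9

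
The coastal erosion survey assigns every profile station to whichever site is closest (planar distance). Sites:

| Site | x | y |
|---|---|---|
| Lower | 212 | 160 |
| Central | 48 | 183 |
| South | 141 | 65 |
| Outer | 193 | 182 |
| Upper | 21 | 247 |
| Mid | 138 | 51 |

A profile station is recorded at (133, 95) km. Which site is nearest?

South

Squared distances to each site:
Lower: 10466.000; Central: 14969.000; South: 964.000; Outer: 11169.000; Upper: 35648.000; Mid: 1961.000.
Minimum at South.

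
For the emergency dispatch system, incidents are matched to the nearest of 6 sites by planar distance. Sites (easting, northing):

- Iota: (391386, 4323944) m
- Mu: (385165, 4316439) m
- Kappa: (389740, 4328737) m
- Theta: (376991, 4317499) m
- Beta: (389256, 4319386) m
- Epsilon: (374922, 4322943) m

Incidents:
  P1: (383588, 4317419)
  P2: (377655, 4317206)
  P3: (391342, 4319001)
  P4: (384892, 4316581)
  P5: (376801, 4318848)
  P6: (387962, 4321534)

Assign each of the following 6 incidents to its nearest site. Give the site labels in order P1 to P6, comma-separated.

Mu, Theta, Beta, Mu, Theta, Beta

P1 → Mu (d²=3447329.00)
P2 → Theta (d²=526745.00)
P3 → Beta (d²=4499621.00)
P4 → Mu (d²=94693.00)
P5 → Theta (d²=1855901.00)
P6 → Beta (d²=6288340.00)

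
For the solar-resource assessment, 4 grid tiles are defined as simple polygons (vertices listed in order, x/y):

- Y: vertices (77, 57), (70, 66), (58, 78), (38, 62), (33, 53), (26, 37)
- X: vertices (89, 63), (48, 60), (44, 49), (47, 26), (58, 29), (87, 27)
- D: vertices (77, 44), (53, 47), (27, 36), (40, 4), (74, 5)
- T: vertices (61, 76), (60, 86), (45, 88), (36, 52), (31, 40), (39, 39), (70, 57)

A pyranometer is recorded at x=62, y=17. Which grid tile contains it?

Cast a ray rightward from (62, 17). For each polygon, the edges (by vertex number in listed order) whose endpoints lie on opposite sides of y = 17, where each meets that height, and whether that is right or left of the point:
Y: no edge straddles that height → 0 crossings.
X: no edge straddles that height → 0 crossings.
D: 3–4 at x≈34.7 (left), 5–1 at x≈74.9 (right) → 1 crossing.
T: no edge straddles that height → 0 crossings.
Only D has an odd count, so the point is inside D.

D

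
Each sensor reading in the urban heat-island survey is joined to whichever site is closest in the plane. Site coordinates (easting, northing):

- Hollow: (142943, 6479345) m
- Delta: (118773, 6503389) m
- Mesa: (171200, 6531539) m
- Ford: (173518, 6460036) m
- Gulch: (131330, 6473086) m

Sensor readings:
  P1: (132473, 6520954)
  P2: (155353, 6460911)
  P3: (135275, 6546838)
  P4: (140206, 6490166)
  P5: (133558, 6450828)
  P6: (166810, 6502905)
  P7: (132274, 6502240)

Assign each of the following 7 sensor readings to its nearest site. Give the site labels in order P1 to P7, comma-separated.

P1 → Delta (d²=496219225.00)
P2 → Ford (d²=330732850.00)
P3 → Mesa (d²=1524665026.00)
P4 → Hollow (d²=124585210.00)
P5 → Gulch (d²=500382548.00)
P6 → Mesa (d²=839178056.00)
P7 → Delta (d²=183597202.00)

Delta, Ford, Mesa, Hollow, Gulch, Mesa, Delta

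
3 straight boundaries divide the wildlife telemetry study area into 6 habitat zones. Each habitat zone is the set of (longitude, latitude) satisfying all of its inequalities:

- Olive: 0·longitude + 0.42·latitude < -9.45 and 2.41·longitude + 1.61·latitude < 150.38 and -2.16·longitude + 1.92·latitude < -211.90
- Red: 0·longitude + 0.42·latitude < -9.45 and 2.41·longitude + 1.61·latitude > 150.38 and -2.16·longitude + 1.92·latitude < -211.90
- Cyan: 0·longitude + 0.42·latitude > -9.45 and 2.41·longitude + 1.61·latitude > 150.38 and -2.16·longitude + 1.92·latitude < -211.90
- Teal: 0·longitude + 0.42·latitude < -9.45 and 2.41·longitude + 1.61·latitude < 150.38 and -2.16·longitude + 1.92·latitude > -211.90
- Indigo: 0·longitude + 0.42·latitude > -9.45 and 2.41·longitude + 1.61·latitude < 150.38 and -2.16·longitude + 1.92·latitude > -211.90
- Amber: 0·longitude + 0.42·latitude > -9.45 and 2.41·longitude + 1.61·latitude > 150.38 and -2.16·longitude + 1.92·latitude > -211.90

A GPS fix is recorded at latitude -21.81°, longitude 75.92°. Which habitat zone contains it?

0·75.92 + 0.42·-21.81 = -9.160, which is > -9.45
2.41·75.92 + 1.61·-21.81 = 147.853, which is < 150.38
-2.16·75.92 + 1.92·-21.81 = -205.862, which is > -211.90
This sign pattern matches Indigo.

Indigo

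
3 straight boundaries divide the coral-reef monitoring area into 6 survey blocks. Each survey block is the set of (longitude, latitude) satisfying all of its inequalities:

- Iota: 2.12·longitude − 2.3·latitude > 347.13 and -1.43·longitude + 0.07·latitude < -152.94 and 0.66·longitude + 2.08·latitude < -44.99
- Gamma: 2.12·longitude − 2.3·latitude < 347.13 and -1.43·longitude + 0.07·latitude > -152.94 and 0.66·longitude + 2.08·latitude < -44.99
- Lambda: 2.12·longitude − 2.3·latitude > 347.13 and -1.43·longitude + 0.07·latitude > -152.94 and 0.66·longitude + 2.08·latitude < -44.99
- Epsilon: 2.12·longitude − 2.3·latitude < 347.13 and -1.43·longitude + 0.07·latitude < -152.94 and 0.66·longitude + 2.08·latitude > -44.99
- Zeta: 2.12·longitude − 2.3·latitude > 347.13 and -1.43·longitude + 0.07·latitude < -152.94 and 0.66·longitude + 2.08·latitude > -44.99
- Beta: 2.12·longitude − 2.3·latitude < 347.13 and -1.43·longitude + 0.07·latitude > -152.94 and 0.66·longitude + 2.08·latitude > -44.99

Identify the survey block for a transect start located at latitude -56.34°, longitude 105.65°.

2.12·105.65 − 2.3·-56.34 = 353.560, which is > 347.13
-1.43·105.65 + 0.07·-56.34 = -155.023, which is < -152.94
0.66·105.65 + 2.08·-56.34 = -47.458, which is < -44.99
This sign pattern matches Iota.

Iota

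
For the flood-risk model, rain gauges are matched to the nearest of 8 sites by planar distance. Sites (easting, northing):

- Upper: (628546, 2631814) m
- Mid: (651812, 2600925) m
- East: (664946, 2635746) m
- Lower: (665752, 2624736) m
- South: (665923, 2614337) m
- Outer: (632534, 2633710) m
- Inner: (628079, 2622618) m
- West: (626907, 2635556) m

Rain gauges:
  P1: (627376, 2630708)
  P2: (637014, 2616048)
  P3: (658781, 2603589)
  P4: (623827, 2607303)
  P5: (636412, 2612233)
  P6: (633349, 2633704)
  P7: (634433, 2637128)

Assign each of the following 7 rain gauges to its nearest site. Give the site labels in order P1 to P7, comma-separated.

P1 → Upper (d²=2592136.00)
P2 → Inner (d²=122999125.00)
P3 → Mid (d²=55663857.00)
P4 → Inner (d²=252628729.00)
P5 → Inner (d²=177287114.00)
P6 → Outer (d²=664261.00)
P7 → Outer (d²=15288925.00)

Upper, Inner, Mid, Inner, Inner, Outer, Outer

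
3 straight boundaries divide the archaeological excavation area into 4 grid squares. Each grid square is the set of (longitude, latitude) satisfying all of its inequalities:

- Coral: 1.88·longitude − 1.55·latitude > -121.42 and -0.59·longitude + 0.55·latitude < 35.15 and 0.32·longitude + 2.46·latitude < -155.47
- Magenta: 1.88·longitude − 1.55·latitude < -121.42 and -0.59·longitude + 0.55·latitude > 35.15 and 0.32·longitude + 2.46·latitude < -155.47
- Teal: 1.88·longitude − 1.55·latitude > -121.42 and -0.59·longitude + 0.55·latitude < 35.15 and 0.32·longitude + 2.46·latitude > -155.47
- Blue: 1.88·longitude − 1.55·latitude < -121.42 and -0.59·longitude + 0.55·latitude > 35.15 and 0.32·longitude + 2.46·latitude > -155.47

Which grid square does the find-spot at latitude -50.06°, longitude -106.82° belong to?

Magenta

1.88·-106.82 − 1.55·-50.06 = -123.229, which is < -121.42
-0.59·-106.82 + 0.55·-50.06 = 35.491, which is > 35.15
0.32·-106.82 + 2.46·-50.06 = -157.330, which is < -155.47
This sign pattern matches Magenta.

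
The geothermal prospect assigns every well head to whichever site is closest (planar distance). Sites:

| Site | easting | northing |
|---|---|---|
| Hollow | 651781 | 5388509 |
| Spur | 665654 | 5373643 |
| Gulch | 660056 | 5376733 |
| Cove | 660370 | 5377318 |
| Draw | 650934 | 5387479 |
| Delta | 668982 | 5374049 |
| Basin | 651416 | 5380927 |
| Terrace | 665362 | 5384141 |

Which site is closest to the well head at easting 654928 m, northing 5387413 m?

Squared distances to each site:
Hollow: 11104825.000; Spur: 304659976.000; Gulch: 140358784.000; Cove: 131524389.000; Draw: 15956392.000; Delta: 376111412.000; Basin: 54402340.000; Terrace: 119574340.000.
Minimum at Hollow.

Hollow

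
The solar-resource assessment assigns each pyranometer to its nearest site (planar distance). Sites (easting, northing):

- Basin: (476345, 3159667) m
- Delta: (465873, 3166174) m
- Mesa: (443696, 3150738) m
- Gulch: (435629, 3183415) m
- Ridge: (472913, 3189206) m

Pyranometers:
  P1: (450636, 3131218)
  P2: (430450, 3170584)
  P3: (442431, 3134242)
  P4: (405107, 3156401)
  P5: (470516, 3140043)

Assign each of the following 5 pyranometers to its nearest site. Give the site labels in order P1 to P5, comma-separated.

P1 → Mesa (d²=429194000.00)
P2 → Gulch (d²=191456602.00)
P3 → Mesa (d²=273718241.00)
P4 → Mesa (d²=1521180490.00)
P5 → Basin (d²=419078617.00)

Mesa, Gulch, Mesa, Mesa, Basin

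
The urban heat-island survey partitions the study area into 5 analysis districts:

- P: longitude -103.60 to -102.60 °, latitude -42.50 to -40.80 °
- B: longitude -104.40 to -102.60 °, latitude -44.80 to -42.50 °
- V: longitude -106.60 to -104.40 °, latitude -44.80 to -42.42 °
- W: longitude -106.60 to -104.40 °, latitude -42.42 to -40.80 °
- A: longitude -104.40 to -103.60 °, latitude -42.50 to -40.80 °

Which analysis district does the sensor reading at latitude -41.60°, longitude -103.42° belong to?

The point has longitude = -103.42 and latitude = -41.60.
Only P satisfies -103.60 ≤ longitude ≤ -102.60 and -42.50 ≤ latitude ≤ -40.80.

P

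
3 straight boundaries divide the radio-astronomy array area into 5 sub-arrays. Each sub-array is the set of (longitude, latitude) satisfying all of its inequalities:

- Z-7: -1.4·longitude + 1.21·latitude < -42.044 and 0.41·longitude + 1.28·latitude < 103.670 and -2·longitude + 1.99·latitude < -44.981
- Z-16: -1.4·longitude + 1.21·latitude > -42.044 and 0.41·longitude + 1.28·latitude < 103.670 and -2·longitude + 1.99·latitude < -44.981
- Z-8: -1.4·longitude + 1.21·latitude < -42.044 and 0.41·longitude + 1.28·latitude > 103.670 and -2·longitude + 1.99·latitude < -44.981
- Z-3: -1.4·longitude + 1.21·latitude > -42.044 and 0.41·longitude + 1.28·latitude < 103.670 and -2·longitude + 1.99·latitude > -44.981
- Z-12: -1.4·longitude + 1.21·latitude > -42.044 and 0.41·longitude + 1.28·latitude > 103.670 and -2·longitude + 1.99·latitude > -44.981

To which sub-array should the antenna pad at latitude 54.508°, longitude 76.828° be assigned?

Z-16

-1.4·76.828 + 1.21·54.508 = -41.605, which is > -42.044
0.41·76.828 + 1.28·54.508 = 101.270, which is < 103.670
-2·76.828 + 1.99·54.508 = -45.185, which is < -44.981
This sign pattern matches Z-16.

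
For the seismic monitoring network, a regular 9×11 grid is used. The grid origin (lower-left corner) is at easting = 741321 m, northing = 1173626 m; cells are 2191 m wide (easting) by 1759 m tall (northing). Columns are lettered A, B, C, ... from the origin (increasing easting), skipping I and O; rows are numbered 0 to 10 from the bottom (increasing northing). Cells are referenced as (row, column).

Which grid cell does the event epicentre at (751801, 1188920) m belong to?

(8, E)

Column index: ⌊(751801 − 741321) / 2191⌋ = ⌊4.783⌋ = 4 → column E
Row offset from origin: ⌊(1188920 − 1173626) / 1759⌋ = ⌊8.695⌋ = 8 → row 8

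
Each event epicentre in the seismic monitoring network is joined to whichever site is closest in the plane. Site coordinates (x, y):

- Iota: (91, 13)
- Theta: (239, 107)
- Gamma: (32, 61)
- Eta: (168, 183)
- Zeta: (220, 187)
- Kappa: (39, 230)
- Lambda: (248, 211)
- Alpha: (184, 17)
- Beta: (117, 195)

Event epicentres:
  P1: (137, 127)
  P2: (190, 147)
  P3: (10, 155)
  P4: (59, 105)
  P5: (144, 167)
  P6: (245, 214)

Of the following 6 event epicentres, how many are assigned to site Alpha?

0

P1 → Eta
P2 → Eta
P3 → Kappa
P4 → Gamma
P5 → Eta
P6 → Lambda
0 of the 6 go to Alpha.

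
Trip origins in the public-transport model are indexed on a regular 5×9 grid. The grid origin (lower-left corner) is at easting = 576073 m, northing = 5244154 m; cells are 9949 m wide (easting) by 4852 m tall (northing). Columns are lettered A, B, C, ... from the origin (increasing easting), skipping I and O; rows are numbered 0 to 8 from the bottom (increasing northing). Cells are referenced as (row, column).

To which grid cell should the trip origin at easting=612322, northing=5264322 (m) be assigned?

(4, D)

Column index: ⌊(612322 − 576073) / 9949⌋ = ⌊3.643⌋ = 3 → column D
Row offset from origin: ⌊(5264322 − 5244154) / 4852⌋ = ⌊4.157⌋ = 4 → row 4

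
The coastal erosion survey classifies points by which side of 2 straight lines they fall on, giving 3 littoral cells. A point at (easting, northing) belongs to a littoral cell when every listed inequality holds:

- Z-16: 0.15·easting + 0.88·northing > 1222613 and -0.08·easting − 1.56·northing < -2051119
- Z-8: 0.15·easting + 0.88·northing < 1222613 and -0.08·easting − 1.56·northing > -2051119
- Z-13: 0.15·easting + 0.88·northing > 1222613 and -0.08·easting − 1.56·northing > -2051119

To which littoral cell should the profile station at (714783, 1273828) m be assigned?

Z-13

0.15·714783 + 0.88·1273828 = 1228186.090, which is > 1222613
-0.08·714783 − 1.56·1273828 = -2044354.320, which is > -2051119
This sign pattern matches Z-13.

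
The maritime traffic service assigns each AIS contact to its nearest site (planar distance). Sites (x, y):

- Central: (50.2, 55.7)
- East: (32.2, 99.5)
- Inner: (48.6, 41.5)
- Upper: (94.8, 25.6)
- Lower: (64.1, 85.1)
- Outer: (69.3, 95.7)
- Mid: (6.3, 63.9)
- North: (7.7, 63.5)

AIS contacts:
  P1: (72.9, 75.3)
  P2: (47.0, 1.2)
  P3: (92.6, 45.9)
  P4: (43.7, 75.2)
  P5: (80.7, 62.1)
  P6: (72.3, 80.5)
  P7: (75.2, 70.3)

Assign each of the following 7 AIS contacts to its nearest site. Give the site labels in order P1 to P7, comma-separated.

P1 → Lower (d²=173.48)
P2 → Inner (d²=1626.65)
P3 → Upper (d²=416.93)
P4 → Central (d²=422.50)
P5 → Lower (d²=804.56)
P6 → Lower (d²=88.40)
P7 → Lower (d²=342.25)

Lower, Inner, Upper, Central, Lower, Lower, Lower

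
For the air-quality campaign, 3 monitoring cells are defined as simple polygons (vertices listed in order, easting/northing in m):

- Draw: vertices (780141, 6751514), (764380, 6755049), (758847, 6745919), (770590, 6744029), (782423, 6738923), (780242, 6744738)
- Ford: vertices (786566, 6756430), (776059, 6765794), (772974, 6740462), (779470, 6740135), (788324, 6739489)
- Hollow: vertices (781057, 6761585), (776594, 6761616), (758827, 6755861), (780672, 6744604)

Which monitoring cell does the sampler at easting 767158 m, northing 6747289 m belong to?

Cast a ray rightward from (767158, 6747289). For each polygon, the edges (by vertex number in listed order) whose endpoints lie on opposite sides of northing = 6747289, where each meets that height, and whether that is right or left of the point:
Draw: 2–3 at easting≈759677.3 (left), 6–1 at easting≈780204.0 (right) → 1 crossing.
Ford: 2–3 at easting≈773805.4 (right), 5–1 at easting≈787514.6 (right) → 2 crossings.
Hollow: 3–4 at easting≈775461.6 (right), 4–1 at easting≈780732.9 (right) → 2 crossings.
Only Draw has an odd count, so the point is inside Draw.

Draw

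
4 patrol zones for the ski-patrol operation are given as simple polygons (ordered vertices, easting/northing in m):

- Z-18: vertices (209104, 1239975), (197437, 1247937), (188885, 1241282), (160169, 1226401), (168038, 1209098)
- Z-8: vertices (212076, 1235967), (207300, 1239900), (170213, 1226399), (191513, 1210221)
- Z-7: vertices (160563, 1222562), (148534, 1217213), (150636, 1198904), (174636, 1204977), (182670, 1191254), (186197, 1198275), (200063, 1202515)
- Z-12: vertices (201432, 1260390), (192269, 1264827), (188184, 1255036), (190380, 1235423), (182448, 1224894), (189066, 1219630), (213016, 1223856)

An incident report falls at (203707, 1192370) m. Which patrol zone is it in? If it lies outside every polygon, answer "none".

Cast a ray rightward from (203707, 1192370). For each polygon, the edges (by vertex number in listed order) whose endpoints lie on opposite sides of northing = 1192370, where each meets that height, and whether that is right or left of the point:
Z-18: no edge straddles that height → 0 crossings.
Z-8: no edge straddles that height → 0 crossings.
Z-7: 4–5 at easting≈182016.6 (left), 5–6 at easting≈183230.6 (left) → 0 crossings.
Z-12: no edge straddles that height → 0 crossings.
All counts are even, so the point lies outside every listed polygon.

none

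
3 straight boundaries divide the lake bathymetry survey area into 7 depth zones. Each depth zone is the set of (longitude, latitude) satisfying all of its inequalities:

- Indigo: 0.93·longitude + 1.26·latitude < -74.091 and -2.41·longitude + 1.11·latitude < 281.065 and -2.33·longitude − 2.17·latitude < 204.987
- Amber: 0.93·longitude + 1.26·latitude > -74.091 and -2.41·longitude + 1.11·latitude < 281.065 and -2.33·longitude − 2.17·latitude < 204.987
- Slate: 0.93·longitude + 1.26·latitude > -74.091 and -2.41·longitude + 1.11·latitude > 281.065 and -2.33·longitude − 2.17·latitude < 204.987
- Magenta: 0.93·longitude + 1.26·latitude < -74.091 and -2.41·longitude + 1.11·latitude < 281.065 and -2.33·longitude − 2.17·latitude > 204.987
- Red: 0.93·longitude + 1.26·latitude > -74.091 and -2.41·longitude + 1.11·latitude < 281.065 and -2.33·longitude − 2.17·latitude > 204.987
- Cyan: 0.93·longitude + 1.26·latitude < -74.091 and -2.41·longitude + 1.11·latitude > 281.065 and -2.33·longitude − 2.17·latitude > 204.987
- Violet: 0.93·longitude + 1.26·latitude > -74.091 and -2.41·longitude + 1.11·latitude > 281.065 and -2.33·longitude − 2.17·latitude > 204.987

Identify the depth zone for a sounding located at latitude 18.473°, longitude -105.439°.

0.93·-105.439 + 1.26·18.473 = -74.782, which is < -74.091
-2.41·-105.439 + 1.11·18.473 = 274.613, which is < 281.065
-2.33·-105.439 − 2.17·18.473 = 205.586, which is > 204.987
This sign pattern matches Magenta.

Magenta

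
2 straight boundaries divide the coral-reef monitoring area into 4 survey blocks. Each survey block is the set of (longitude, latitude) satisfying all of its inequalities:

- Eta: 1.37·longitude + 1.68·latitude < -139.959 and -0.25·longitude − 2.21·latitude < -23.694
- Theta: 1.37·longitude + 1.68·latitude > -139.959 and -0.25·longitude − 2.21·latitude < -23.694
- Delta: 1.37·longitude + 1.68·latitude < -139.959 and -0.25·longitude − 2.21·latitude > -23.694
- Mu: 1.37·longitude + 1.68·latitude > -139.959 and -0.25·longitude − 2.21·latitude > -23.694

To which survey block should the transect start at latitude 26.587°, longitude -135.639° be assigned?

Eta

1.37·-135.639 + 1.68·26.587 = -141.159, which is < -139.959
-0.25·-135.639 − 2.21·26.587 = -24.848, which is < -23.694
This sign pattern matches Eta.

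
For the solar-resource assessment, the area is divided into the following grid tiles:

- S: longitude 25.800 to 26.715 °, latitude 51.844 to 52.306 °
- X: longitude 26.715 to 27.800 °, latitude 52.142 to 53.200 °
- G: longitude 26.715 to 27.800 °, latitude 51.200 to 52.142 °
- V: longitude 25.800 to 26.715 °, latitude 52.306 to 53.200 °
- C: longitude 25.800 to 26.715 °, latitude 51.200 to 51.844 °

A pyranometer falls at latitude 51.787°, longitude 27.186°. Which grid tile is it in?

G

The point has longitude = 27.186 and latitude = 51.787.
Only G satisfies 26.715 ≤ longitude ≤ 27.800 and 51.200 ≤ latitude ≤ 52.142.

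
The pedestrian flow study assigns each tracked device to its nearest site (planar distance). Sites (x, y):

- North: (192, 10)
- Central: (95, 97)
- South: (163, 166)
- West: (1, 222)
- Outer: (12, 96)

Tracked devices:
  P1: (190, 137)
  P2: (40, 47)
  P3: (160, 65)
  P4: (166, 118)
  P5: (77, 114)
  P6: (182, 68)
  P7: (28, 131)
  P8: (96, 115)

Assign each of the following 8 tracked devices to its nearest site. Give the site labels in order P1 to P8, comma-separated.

South, Outer, North, South, Central, North, Outer, Central

P1 → South (d²=1570.00)
P2 → Outer (d²=3185.00)
P3 → North (d²=4049.00)
P4 → South (d²=2313.00)
P5 → Central (d²=613.00)
P6 → North (d²=3464.00)
P7 → Outer (d²=1481.00)
P8 → Central (d²=325.00)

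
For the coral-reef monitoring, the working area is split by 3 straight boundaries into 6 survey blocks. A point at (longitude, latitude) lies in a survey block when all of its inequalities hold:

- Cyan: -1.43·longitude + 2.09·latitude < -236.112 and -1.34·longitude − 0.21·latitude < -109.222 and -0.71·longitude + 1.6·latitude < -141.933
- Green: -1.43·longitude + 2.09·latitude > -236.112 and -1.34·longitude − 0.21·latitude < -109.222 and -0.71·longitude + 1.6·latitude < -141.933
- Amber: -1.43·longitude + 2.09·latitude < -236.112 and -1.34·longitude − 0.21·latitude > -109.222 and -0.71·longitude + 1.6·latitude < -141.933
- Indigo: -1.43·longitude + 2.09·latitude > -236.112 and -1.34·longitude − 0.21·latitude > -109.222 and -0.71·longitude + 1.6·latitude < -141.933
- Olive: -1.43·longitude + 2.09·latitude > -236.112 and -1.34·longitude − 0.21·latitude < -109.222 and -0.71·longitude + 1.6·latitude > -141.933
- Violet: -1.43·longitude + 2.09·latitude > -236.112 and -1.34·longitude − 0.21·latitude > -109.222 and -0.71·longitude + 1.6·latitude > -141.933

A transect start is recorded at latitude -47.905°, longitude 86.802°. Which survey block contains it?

-1.43·86.802 + 2.09·-47.905 = -224.248, which is > -236.112
-1.34·86.802 − 0.21·-47.905 = -106.255, which is > -109.222
-0.71·86.802 + 1.6·-47.905 = -138.277, which is > -141.933
This sign pattern matches Violet.

Violet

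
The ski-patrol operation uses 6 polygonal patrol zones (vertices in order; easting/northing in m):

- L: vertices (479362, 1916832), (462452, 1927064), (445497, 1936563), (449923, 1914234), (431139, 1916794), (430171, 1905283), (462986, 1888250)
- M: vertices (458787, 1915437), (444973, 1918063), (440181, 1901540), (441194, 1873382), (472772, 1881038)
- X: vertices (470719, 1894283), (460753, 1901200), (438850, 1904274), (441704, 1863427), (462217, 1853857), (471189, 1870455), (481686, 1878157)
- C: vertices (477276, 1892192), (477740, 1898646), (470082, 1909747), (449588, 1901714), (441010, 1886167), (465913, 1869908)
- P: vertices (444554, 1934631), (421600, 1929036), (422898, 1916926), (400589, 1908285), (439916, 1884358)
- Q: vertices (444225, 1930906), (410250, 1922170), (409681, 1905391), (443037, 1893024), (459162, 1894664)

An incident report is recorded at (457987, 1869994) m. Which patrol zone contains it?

Cast a ray rightward from (457987, 1869994). For each polygon, the edges (by vertex number in listed order) whose endpoints lie on opposite sides of northing = 1869994, where each meets that height, and whether that is right or left of the point:
L: no edge straddles that height → 0 crossings.
M: no edge straddles that height → 0 crossings.
X: 3–4 at easting≈441245.2 (left), 5–6 at easting≈470939.8 (right) → 1 crossing.
C: 5–6 at easting≈465781.3 (right), 6–1 at easting≈465956.9 (right) → 2 crossings.
P: no edge straddles that height → 0 crossings.
Q: no edge straddles that height → 0 crossings.
Only X has an odd count, so the point is inside X.

X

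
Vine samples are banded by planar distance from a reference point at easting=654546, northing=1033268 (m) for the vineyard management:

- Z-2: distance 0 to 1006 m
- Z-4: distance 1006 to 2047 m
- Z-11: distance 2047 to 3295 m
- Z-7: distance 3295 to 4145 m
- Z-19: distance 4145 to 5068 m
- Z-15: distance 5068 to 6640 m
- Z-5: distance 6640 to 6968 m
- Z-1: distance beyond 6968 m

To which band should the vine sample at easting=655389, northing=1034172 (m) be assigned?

Z-4

Distance = √((655389−654546)² + (1034172−1033268)²) = √(710649.000 + 817216.000) = 1236.068 m.
1006 ≤ 1236.068 < 2047 → Z-4.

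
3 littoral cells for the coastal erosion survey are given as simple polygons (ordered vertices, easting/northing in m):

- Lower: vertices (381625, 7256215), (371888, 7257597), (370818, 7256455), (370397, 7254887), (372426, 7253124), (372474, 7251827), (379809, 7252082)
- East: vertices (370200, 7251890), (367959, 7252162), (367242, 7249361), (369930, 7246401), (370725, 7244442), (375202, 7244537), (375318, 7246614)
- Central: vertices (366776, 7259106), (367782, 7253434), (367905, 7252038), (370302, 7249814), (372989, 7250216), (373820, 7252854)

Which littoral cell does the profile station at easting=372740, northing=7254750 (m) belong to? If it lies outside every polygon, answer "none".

Lower

Cast a ray rightward from (372740, 7254750). For each polygon, the edges (by vertex number in listed order) whose endpoints lie on opposite sides of northing = 7254750, where each meets that height, and whether that is right or left of the point:
Lower: 4–5 at easting≈370554.7 (left), 7–1 at easting≈380981.3 (right) → 1 crossing.
East: no edge straddles that height → 0 crossings.
Central: 1–2 at easting≈367548.6 (left), 6–1 at easting≈371683.8 (left) → 0 crossings.
Only Lower has an odd count, so the point is inside Lower.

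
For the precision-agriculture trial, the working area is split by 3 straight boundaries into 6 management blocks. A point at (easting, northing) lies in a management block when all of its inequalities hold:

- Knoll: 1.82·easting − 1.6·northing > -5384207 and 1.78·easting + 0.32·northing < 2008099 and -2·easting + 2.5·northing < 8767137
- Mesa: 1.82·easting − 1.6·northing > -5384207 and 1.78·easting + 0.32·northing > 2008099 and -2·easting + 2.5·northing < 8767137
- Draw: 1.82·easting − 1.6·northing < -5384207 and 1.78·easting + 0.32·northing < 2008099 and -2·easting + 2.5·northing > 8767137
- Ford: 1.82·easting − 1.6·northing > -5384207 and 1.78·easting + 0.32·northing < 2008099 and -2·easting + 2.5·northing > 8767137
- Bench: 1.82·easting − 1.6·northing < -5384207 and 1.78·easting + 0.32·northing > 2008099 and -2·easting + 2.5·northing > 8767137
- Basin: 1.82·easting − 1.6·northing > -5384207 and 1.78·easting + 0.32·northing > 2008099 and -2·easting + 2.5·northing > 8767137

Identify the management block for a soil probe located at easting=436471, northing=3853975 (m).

Mesa

1.82·436471 − 1.6·3853975 = -5371982.780, which is > -5384207
1.78·436471 + 0.32·3853975 = 2010190.380, which is > 2008099
-2·436471 + 2.5·3853975 = 8761995.500, which is < 8767137
This sign pattern matches Mesa.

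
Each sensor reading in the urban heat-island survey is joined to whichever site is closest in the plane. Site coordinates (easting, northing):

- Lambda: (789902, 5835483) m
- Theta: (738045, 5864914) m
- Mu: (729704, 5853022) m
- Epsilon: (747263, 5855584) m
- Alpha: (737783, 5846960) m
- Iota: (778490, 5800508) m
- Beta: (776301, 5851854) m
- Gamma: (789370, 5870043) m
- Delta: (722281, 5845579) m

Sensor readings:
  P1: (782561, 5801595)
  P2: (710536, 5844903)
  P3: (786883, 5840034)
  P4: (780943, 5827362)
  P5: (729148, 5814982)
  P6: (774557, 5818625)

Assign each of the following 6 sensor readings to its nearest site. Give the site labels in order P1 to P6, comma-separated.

Iota, Delta, Lambda, Lambda, Delta, Iota

P1 → Iota (d²=17754610.00)
P2 → Delta (d²=138402001.00)
P3 → Lambda (d²=29825962.00)
P4 → Lambda (d²=146214322.00)
P5 → Delta (d²=983332098.00)
P6 → Iota (d²=343694178.00)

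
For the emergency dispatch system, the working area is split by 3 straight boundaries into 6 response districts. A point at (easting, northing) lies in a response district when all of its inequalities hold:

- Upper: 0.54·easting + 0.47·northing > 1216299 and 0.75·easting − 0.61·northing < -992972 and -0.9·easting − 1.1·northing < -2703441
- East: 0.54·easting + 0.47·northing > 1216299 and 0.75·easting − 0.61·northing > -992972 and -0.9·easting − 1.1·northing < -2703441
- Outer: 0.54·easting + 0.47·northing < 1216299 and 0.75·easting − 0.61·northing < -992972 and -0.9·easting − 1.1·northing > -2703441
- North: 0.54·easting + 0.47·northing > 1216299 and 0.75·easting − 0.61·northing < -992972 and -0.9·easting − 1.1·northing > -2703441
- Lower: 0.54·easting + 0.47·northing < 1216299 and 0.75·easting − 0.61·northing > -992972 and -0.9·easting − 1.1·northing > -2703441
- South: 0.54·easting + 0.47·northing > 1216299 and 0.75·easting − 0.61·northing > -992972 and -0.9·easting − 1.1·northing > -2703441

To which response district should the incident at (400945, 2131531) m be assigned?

0.54·400945 + 0.47·2131531 = 1218329.870, which is > 1216299
0.75·400945 − 0.61·2131531 = -999525.160, which is < -992972
-0.9·400945 − 1.1·2131531 = -2705534.600, which is < -2703441
This sign pattern matches Upper.

Upper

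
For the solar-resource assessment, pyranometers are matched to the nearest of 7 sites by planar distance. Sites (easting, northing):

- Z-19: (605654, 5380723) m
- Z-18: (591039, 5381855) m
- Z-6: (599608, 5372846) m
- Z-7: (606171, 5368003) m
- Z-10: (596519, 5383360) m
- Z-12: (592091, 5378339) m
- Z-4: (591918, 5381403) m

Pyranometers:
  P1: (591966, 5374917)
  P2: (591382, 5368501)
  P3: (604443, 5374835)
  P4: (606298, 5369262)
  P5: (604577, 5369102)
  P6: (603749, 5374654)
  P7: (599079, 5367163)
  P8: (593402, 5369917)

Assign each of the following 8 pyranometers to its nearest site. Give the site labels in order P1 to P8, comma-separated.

P1 → Z-12 (d²=11725709.00)
P2 → Z-6 (d²=86546101.00)
P3 → Z-6 (d²=27333346.00)
P4 → Z-7 (d²=1601210.00)
P5 → Z-7 (d²=3748637.00)
P6 → Z-6 (d²=20416745.00)
P7 → Z-6 (d²=32576330.00)
P8 → Z-6 (d²=47093477.00)

Z-12, Z-6, Z-6, Z-7, Z-7, Z-6, Z-6, Z-6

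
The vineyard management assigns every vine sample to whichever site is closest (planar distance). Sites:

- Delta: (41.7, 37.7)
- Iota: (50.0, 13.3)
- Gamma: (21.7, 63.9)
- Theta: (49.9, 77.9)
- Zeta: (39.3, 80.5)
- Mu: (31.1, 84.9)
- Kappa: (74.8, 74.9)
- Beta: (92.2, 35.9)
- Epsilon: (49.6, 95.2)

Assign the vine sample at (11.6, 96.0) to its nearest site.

Squared distances to each site:
Delta: 4304.900; Iota: 8313.850; Gamma: 1132.420; Theta: 1794.500; Zeta: 1007.540; Mu: 503.460; Kappa: 4439.450; Beta: 10108.370; Epsilon: 1444.640.
Minimum at Mu.

Mu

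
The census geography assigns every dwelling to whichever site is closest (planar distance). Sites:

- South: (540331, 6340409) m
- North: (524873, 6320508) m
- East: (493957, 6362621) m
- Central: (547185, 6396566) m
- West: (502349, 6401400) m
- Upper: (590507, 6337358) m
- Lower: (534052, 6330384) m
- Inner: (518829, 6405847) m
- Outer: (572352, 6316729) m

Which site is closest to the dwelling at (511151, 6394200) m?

Squared distances to each site:
South: 3744944081.000; North: 5618804148.000; East: 1292866877.000; Central: 1304047112.000; West: 129315204.000; Upper: 9528387700.000; Lower: 4596937657.000; Inner: 194604293.000; Outer: 9747318242.000.
Minimum at West.

West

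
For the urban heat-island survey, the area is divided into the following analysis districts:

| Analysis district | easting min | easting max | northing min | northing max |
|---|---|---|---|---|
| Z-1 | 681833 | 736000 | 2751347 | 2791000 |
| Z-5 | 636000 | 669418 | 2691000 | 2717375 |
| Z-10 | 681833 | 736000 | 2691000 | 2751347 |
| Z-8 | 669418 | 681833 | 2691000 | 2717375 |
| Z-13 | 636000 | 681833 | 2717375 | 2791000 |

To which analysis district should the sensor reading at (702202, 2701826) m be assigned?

The point has easting = 702202 and northing = 2701826.
Only Z-10 satisfies 681833 ≤ easting ≤ 736000 and 2691000 ≤ northing ≤ 2751347.

Z-10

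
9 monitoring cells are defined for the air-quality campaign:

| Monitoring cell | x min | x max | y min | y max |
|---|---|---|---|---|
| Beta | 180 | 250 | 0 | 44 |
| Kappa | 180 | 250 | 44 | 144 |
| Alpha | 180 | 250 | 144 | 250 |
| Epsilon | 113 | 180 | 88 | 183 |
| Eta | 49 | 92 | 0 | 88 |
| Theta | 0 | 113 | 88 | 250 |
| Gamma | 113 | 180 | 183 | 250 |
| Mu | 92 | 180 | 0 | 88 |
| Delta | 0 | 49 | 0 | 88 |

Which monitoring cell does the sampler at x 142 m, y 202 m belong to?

The point has x = 142 and y = 202.
Only Gamma satisfies 113 ≤ x ≤ 180 and 183 ≤ y ≤ 250.

Gamma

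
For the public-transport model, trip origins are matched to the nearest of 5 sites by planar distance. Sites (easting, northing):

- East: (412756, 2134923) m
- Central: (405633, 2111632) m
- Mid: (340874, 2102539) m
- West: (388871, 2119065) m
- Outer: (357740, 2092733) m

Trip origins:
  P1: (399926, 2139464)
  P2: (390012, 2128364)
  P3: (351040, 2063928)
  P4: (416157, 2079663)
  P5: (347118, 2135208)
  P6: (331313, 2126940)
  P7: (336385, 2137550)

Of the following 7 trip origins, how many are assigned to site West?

1

P1 → East
P2 → West
P3 → Outer
P4 → Central
P5 → Mid
P6 → Mid
P7 → Mid
1 of the 7 goes to West.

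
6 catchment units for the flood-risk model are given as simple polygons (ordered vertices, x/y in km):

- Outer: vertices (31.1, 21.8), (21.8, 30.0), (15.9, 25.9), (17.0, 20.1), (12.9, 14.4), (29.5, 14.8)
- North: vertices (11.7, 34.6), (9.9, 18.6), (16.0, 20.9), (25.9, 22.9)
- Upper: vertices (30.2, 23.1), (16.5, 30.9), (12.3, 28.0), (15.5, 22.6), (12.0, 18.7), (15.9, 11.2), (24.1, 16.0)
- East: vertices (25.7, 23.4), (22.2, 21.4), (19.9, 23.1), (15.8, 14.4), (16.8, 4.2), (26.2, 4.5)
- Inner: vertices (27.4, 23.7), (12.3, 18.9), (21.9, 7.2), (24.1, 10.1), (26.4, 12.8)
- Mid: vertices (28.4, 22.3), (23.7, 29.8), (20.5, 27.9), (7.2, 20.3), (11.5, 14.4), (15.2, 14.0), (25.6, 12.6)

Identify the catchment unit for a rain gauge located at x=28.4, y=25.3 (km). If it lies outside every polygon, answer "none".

Cast a ray rightward from (28.4, 25.3). For each polygon, the edges (by vertex number in listed order) whose endpoints lie on opposite sides of y = 25.3, where each meets that height, and whether that is right or left of the point:
Outer: 1–2 at x≈27.13 (left), 3–4 at x≈16.01 (left) → 0 crossings.
North: 1–2 at x≈10.65 (left), 4–1 at x≈22.99 (left) → 0 crossings.
Upper: 1–2 at x≈26.34 (left), 3–4 at x≈13.90 (left) → 0 crossings.
East: no edge straddles that height → 0 crossings.
Inner: no edge straddles that height → 0 crossings.
Mid: 1–2 at x≈26.52 (left), 3–4 at x≈15.95 (left) → 0 crossings.
All counts are even, so the point lies outside every listed polygon.

none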